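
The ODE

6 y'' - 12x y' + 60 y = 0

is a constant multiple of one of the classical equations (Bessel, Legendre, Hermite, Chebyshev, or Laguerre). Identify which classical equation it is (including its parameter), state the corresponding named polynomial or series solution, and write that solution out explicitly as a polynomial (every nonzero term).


All three coefficients share the factor 6; dividing through by 6 gives  y'' - 2x y' + 10 y = 0.
This matches the Hermite equation y'' - 2x y' + 2n y = 0 with 2n = 10, so n = 5; the polynomial solution is H_5(x).
With y = sum_k a_k x^k, matching x^k gives (k+2)(k+1) a_{k+2} = 2(k - n) a_k = 2(k - 5) a_k. The right side vanishes at k = 5, so the series with the parity of 5 terminates at degree 5.
Standard normalization: leading coefficient of H_n is 2^n, so a_5 = 2^5 = 32. Work downward with a_k = (k+1)(k+2) a_{k+2} / (2(k - n)):
  a_3 = (4)(5)(32) / (2(3 - 5)) = 640/(-4) = -160
  a_1 = (2)(3)(-160) / (2(1 - 5)) = -960/(-8) = 120
Hence H_5(x) = 32 x^5 - 160 x^3 + 120 x.

H_5(x); series = 32 x^5 - 160 x^3 + 120 x


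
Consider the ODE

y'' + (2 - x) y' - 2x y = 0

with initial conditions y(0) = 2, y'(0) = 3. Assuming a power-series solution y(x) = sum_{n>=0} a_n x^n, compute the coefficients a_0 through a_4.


Ansatz: y(x) = sum_{n>=0} a_n x^n, so y'(x) = sum_{n>=1} n a_n x^(n-1) and y''(x) = sum_{n>=2} n(n-1) a_n x^(n-2).
Substitute into P(x) y'' + Q(x) y' + R(x) y = 0 with P(x) = 1, Q(x) = 2 - x, R(x) = -2x, and match powers of x.
Initial conditions: a_0 = 2, a_1 = 3.
Setting the coefficient of each power of x to zero and solving order by order (substituting the coefficients already found):
  x^0: 2 a_2 + 2 a_1 = 0  ->  2 a_2 = -2 a_1 = -6  ->  a_2 = -3
  x^1: 6 a_3 + 4 a_2 - a_1 - 2 a_0 = 0  ->  6 a_3 = -4 a_2 + a_1 + 2 a_0 = 19  ->  a_3 = 19/6
  x^2: 12 a_4 + 6 a_3 - 2 a_2 - 2 a_1 = 0  ->  12 a_4 = -6 a_3 + 2 a_2 + 2 a_1 = -19  ->  a_4 = -19/12
Truncated series: y(x) = 2 + 3 x - 3 x^2 + (19/6) x^3 - (19/12) x^4 + O(x^5).

a_0 = 2; a_1 = 3; a_2 = -3; a_3 = 19/6; a_4 = -19/12


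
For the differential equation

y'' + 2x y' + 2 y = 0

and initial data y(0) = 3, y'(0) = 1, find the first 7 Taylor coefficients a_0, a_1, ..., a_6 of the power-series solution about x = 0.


Ansatz: y(x) = sum_{n>=0} a_n x^n, so y'(x) = sum_{n>=1} n a_n x^(n-1) and y''(x) = sum_{n>=2} n(n-1) a_n x^(n-2).
Substitute into P(x) y'' + Q(x) y' + R(x) y = 0 with P(x) = 1, Q(x) = 2x, R(x) = 2, and match powers of x.
Initial conditions: a_0 = 3, a_1 = 1.
Setting the coefficient of each power of x to zero and solving order by order (substituting the coefficients already found):
  x^0: 2 a_2 + 2 a_0 = 0  ->  2 a_2 = -2 a_0 = -6  ->  a_2 = -3
  x^1: 6 a_3 + 4 a_1 = 0  ->  6 a_3 = -4 a_1 = -4  ->  a_3 = -2/3
  x^2: 12 a_4 + 6 a_2 = 0  ->  12 a_4 = -6 a_2 = 18  ->  a_4 = 3/2
  x^3: 20 a_5 + 8 a_3 = 0  ->  20 a_5 = -8 a_3 = 16/3  ->  a_5 = 4/15
  x^4: 30 a_6 + 10 a_4 = 0  ->  30 a_6 = -10 a_4 = -15  ->  a_6 = -1/2
Truncated series: y(x) = 3 + x - 3 x^2 - (2/3) x^3 + (3/2) x^4 + (4/15) x^5 - (1/2) x^6 + O(x^7).

a_0 = 3; a_1 = 1; a_2 = -3; a_3 = -2/3; a_4 = 3/2; a_5 = 4/15; a_6 = -1/2


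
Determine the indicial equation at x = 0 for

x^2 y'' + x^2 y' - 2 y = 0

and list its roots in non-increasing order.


Divide by x^2 to reach normal form y'' + P_1(x) y' + P_2(x) y = 0 with P_1(x) = 1 and P_2(x) = -2/x^2.
x = 0 is a singular point because the y-coefficient -2/x^2 has a pole at x = 0.
It is a regular singular point because x P_1(x) = p(x) = x and x^2 P_2(x) = q(x) = -2 are polynomials, hence analytic at x = 0.
p(0) = 0,  q(0) = -2.
Indicial equation: r(r-1) + p(0) r + q(0) = 0, i.e. r^2 + (p(0) - 1) r + q(0) = 0, i.e. r^2 - 1 r - 2 = 0.
Discriminant: (-1)^2 - 4(-2) = 9, so r = (1 ± 3)/2.
Solving: r_1 = 2, r_2 = -1.

indicial: r^2 - 1 r - 2 = 0; roots r_1 = 2, r_2 = -1


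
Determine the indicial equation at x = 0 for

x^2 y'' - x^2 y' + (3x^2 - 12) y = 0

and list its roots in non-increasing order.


Divide by x^2 to reach normal form y'' + P_1(x) y' + P_2(x) y = 0 with P_1(x) = -1 and P_2(x) = 3 - 12/x^2.
x = 0 is a singular point because the y-coefficient 3 - 12/x^2 has a pole at x = 0.
It is a regular singular point because x P_1(x) = p(x) = -x and x^2 P_2(x) = q(x) = 3x^2 - 12 are polynomials, hence analytic at x = 0.
p(0) = 0,  q(0) = -12.
Indicial equation: r(r-1) + p(0) r + q(0) = 0, i.e. r^2 + (p(0) - 1) r + q(0) = 0, i.e. r^2 - 1 r - 12 = 0.
Discriminant: (-1)^2 - 4(-12) = 49, so r = (1 ± 7)/2.
Solving: r_1 = 4, r_2 = -3.

indicial: r^2 - 1 r - 12 = 0; roots r_1 = 4, r_2 = -3


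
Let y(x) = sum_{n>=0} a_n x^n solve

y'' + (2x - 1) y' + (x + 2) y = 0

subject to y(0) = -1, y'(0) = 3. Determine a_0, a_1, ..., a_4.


Ansatz: y(x) = sum_{n>=0} a_n x^n, so y'(x) = sum_{n>=1} n a_n x^(n-1) and y''(x) = sum_{n>=2} n(n-1) a_n x^(n-2).
Substitute into P(x) y'' + Q(x) y' + R(x) y = 0 with P(x) = 1, Q(x) = 2x - 1, R(x) = x + 2, and match powers of x.
Initial conditions: a_0 = -1, a_1 = 3.
Setting the coefficient of each power of x to zero and solving order by order (substituting the coefficients already found):
  x^0: 2 a_2 - a_1 + 2 a_0 = 0  ->  2 a_2 = a_1 - 2 a_0 = 5  ->  a_2 = 5/2
  x^1: 6 a_3 - 2 a_2 + 4 a_1 + a_0 = 0  ->  6 a_3 = 2 a_2 - 4 a_1 - a_0 = -6  ->  a_3 = -1
  x^2: 12 a_4 - 3 a_3 + 6 a_2 + a_1 = 0  ->  12 a_4 = 3 a_3 - 6 a_2 - a_1 = -21  ->  a_4 = -7/4
Truncated series: y(x) = -1 + 3 x + (5/2) x^2 - x^3 - (7/4) x^4 + O(x^5).

a_0 = -1; a_1 = 3; a_2 = 5/2; a_3 = -1; a_4 = -7/4


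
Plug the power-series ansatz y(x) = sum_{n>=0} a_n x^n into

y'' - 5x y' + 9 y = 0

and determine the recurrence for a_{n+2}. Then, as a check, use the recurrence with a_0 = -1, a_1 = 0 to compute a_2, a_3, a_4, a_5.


Substitute y = sum_n a_n x^n.
y''(x) has coefficient (n+2)(n+1) a_{n+2} at x^n;
-5 x y'(x) has coefficient -5 n a_n at x^n (shift);
9 y(x) has coefficient 9 a_n at x^n.
Matching x^n: (n+2)(n+1) a_{n+2} + (-5n + 9) a_n = 0.
Thus a_{n+2} = (5n - 9) / ((n+1)(n+2)) * a_n.

Check with a_0 = -1, a_1 = 0 (apply the recurrence for n = 0, 1, 2, 3): a_0 = -1, a_1 = 0, a_2 = 9/2, a_3 = 0, a_4 = 3/8, a_5 = 0.

a_(n+2) = (5n - 9) / ((n+1)(n+2)) * a_n; check: a_0 = -1, a_1 = 0, a_2 = 9/2, a_3 = 0, a_4 = 3/8, a_5 = 0


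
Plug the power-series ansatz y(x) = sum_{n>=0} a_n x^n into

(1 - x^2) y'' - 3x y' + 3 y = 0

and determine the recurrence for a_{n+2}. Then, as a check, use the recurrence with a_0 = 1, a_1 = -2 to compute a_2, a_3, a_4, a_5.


Substitute y = sum_n a_n x^n.
(1 - 1 x^2) y'' contributes (n+2)(n+1) a_{n+2} - n(n-1) a_n at x^n.
-3 x y'(x) contributes -3 n a_n at x^n.
3 y(x) contributes 3 a_n at x^n.
Matching x^n: (n+2)(n+1) a_{n+2} + (-n(n-1) - 3 n + 3) a_n = 0.
Thus a_{n+2} = (n(n-1) + 3 n - 3) / ((n+1)(n+2)) * a_n.

Check with a_0 = 1, a_1 = -2 (apply the recurrence for n = 0, 1, 2, 3): a_0 = 1, a_1 = -2, a_2 = -3/2, a_3 = 0, a_4 = -5/8, a_5 = 0.

a_(n+2) = (n(n-1) + 3 n - 3) / ((n+1)(n+2)) * a_n; check: a_0 = 1, a_1 = -2, a_2 = -3/2, a_3 = 0, a_4 = -5/8, a_5 = 0


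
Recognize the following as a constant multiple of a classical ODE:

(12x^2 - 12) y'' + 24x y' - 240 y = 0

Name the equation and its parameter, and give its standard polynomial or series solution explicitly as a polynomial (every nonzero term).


All three coefficients share the factor -12; dividing through by -12 gives  (1 - x^2) y'' - 2x y' + 20 y = 0.
This matches the Legendre equation (1 - x^2) y'' - 2x y' + n(n+1) y = 0 (note the -2x y' term) with n(n+1) = 20, so n = 4; the polynomial solution is P_4(x).
With y = sum_k a_k x^k, matching x^k gives (k+2)(k+1) a_{k+2} = [k(k+1) - n(n+1)] a_k = (k - 4)(k + 5) a_k. The right side vanishes at k = 4, so the series with the parity of 4 terminates at degree 4.
Standard normalization (P_n(1) = 1): leading coefficient (2n)!/(2^n (n!)^2) = 40320/(16*576) = 35/8, so a_4 = 35/8. Work downward with a_k = (k+1)(k+2) a_{k+2} / ((k - 4)(k + 5)):
  a_2 = (3)(4)(35/8) / ((2 - 4)(2 + 5)) = (105/2)/(-14) = -15/4
  a_0 = (1)(2)(-15/4) / ((0 - 4)(0 + 5)) = (-15/2)/(-20) = 3/8
Hence P_4(x) = 35 x^4/8 - 15 x^2/4 + 3/8.

P_4(x); series = 35 x^4/8 - 15 x^2/4 + 3/8


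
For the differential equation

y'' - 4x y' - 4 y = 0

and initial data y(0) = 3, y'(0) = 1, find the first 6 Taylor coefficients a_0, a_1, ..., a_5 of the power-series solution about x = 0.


Ansatz: y(x) = sum_{n>=0} a_n x^n, so y'(x) = sum_{n>=1} n a_n x^(n-1) and y''(x) = sum_{n>=2} n(n-1) a_n x^(n-2).
Substitute into P(x) y'' + Q(x) y' + R(x) y = 0 with P(x) = 1, Q(x) = -4x, R(x) = -4, and match powers of x.
Initial conditions: a_0 = 3, a_1 = 1.
Setting the coefficient of each power of x to zero and solving order by order (substituting the coefficients already found):
  x^0: 2 a_2 - 4 a_0 = 0  ->  2 a_2 = 4 a_0 = 12  ->  a_2 = 6
  x^1: 6 a_3 - 8 a_1 = 0  ->  6 a_3 = 8 a_1 = 8  ->  a_3 = 4/3
  x^2: 12 a_4 - 12 a_2 = 0  ->  12 a_4 = 12 a_2 = 72  ->  a_4 = 6
  x^3: 20 a_5 - 16 a_3 = 0  ->  20 a_5 = 16 a_3 = 64/3  ->  a_5 = 16/15
Truncated series: y(x) = 3 + x + 6 x^2 + (4/3) x^3 + 6 x^4 + (16/15) x^5 + O(x^6).

a_0 = 3; a_1 = 1; a_2 = 6; a_3 = 4/3; a_4 = 6; a_5 = 16/15


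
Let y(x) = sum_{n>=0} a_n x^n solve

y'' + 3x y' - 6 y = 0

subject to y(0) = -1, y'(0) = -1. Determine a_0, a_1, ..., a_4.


Ansatz: y(x) = sum_{n>=0} a_n x^n, so y'(x) = sum_{n>=1} n a_n x^(n-1) and y''(x) = sum_{n>=2} n(n-1) a_n x^(n-2).
Substitute into P(x) y'' + Q(x) y' + R(x) y = 0 with P(x) = 1, Q(x) = 3x, R(x) = -6, and match powers of x.
Initial conditions: a_0 = -1, a_1 = -1.
Setting the coefficient of each power of x to zero and solving order by order (substituting the coefficients already found):
  x^0: 2 a_2 - 6 a_0 = 0  ->  2 a_2 = 6 a_0 = -6  ->  a_2 = -3
  x^1: 6 a_3 - 3 a_1 = 0  ->  6 a_3 = 3 a_1 = -3  ->  a_3 = -1/2
  x^2: 12 a_4 = 0  ->  a_4 = 0
Truncated series: y(x) = -1 - x - 3 x^2 - (1/2) x^3 + O(x^5).

a_0 = -1; a_1 = -1; a_2 = -3; a_3 = -1/2; a_4 = 0


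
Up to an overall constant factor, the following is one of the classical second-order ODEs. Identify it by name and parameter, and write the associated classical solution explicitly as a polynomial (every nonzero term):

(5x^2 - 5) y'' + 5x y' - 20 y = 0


All three coefficients share the factor -5; dividing through by -5 gives  (1 - x^2) y'' - x y' + 4 y = 0.
This matches the Chebyshev equation (1 - x^2) y'' - x y' + n^2 y = 0 (note the -x y' term, not -2x y') with n^2 = 4, so n = 2; the polynomial solution is T_2(x).
With y = sum_k a_k x^k, matching x^k gives (k+2)(k+1) a_{k+2} = (k^2 - n^2) a_k = (k - 2)(k + 2) a_k. The right side vanishes at k = 2, so the series with the parity of 2 terminates at degree 2.
Standard normalization: leading coefficient of T_n is 2^(n-1), so a_2 = 2^1 = 2. Work downward with a_k = (k+1)(k+2) a_{k+2} / ((k - 2)(k + 2)):
  a_0 = (1)(2)(2) / ((0 - 2)(0 + 2)) = 4/(-4) = -1
Hence T_2(x) = 2 x^2 - 1.

T_2(x); series = 2 x^2 - 1


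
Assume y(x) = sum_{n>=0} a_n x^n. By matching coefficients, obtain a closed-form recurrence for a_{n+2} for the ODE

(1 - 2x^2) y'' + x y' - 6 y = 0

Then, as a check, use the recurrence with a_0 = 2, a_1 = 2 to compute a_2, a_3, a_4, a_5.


Substitute y = sum_n a_n x^n.
(1 - 2 x^2) y'' contributes (n+2)(n+1) a_{n+2} - 2 n(n-1) a_n at x^n.
x y'(x) contributes n a_n at x^n.
-6 y(x) contributes -6 a_n at x^n.
Matching x^n: (n+2)(n+1) a_{n+2} + (-2 n(n-1) + n - 6) a_n = 0.
Thus a_{n+2} = (2 n(n-1) - n + 6) / ((n+1)(n+2)) * a_n.

Check with a_0 = 2, a_1 = 2 (apply the recurrence for n = 0, 1, 2, 3): a_0 = 2, a_1 = 2, a_2 = 6, a_3 = 5/3, a_4 = 4, a_5 = 5/4.

a_(n+2) = (2 n(n-1) - n + 6) / ((n+1)(n+2)) * a_n; check: a_0 = 2, a_1 = 2, a_2 = 6, a_3 = 5/3, a_4 = 4, a_5 = 5/4


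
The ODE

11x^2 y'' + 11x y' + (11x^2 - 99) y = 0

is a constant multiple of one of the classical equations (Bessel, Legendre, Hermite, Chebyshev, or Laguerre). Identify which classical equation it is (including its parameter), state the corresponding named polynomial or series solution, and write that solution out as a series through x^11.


All three coefficients share the factor 11; dividing through by 11 gives  x^2 y'' + x y' + (x^2 - 9) y = 0.
This matches the Bessel equation x^2 y'' + x y' + (x^2 - nu^2) y = 0 with nu^2 = 9, so nu = 3; the solution bounded at x = 0 is J_3(x).
Frobenius at x = 0: indicial roots ±nu; for r = nu the recurrence k(k + 2nu) c_k = -c_{k-2} gives the standard series J_nu(x) = sum_{k>=0} (-1)^k / (k! (k+nu)!) (x/2)^(2k+nu). Evaluate the first 5 terms:
  k = 0: (-1)^0 / (0! * 3! * 2^3) x^3 = 1/(1*6*8) x^3 = (1/48) x^3
  k = 1: (-1)^1 / (1! * 4! * 2^5) x^5 = -1/(1*24*32) x^5 = (-1/768) x^5
  k = 2: (-1)^2 / (2! * 5! * 2^7) x^7 = 1/(2*120*128) x^7 = (1/30720) x^7
  k = 3: (-1)^3 / (3! * 6! * 2^9) x^9 = -1/(6*720*512) x^9 = (-1/2211840) x^9
  k = 4: (-1)^4 / (4! * 7! * 2^11) x^11 = 1/(24*5040*2048) x^11 = (1/247726080) x^11
Hence J_3(x) = x^11/247726080 - x^9/2211840 + x^7/30720 - x^5/768 + x^3/48 + ....

J_3(x); series = x^11/247726080 - x^9/2211840 + x^7/30720 - x^5/768 + x^3/48


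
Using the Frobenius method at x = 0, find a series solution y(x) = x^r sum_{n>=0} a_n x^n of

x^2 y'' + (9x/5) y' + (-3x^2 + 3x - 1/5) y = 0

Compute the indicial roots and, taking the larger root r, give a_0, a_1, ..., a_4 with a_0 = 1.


Write in Frobenius form y'' + (p(x)/x) y' + (q(x)/x^2) y = 0:
  p(x) = 9/5,  q(x) = -3x^2 + 3x - 1/5.
Indicial equation: r(r-1) + (9/5) r + (-1/5) = 0 -> roots r_1 = 1/5, r_2 = -1.
Take r = r_1 = 1/5. Let y(x) = x^r sum_{n>=0} a_n x^n with a_0 = 1.
Substitute y = x^r sum a_n x^n and match x^{r+n}. The recurrence is
  D(n) a_n + 3 a_{n-1} - 3 a_{n-2} = 0,  where D(n) = (r+n)(r+n-1) + (9/5)(r+n) + (-1/5).
  a_n = [-3 a_{n-1} + 3 a_{n-2}] / D(n).
Since the indicial polynomial factors as (r - r_1)(r - r_2), D(n) = (r_1 + n - r_1)(r_1 + n - r_2) = n(n + 6/5).
Evaluating step by step (a_0 = 1):
  n = 1: D(1) = 1(1 + 6/5) = 11/5; numerator = -3(1) = -3; a_1 = (-3)/(11/5) = -15/11
  n = 2: D(2) = 2(2 + 6/5) = 32/5; numerator = -3(-15/11) + 3(1) = 78/11; a_2 = (78/11)/(32/5) = 195/176
  n = 3: D(3) = 3(3 + 6/5) = 63/5; numerator = -3(195/176) + 3(-15/11) = -1305/176; a_3 = (-1305/176)/(63/5) = -725/1232
  n = 4: D(4) = 4(4 + 6/5) = 104/5; numerator = -3(-725/1232) + 3(195/176) = 285/56; a_4 = (285/56)/(104/5) = 1425/5824

r = 1/5; a_0 = 1; a_1 = -15/11; a_2 = 195/176; a_3 = -725/1232; a_4 = 1425/5824


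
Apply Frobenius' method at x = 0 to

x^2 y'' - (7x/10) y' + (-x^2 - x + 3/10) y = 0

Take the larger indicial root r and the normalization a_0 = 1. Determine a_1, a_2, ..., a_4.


Write in Frobenius form y'' + (p(x)/x) y' + (q(x)/x^2) y = 0:
  p(x) = -7/10,  q(x) = -x^2 - x + 3/10.
Indicial equation: r(r-1) + (-7/10) r + (3/10) = 0 -> roots r_1 = 3/2, r_2 = 1/5.
Take r = r_1 = 3/2. Let y(x) = x^r sum_{n>=0} a_n x^n with a_0 = 1.
Substitute y = x^r sum a_n x^n and match x^{r+n}. The recurrence is
  D(n) a_n - 1 a_{n-1} - 1 a_{n-2} = 0,  where D(n) = (r+n)(r+n-1) + (-7/10)(r+n) + (3/10).
  a_n = [1 a_{n-1} + 1 a_{n-2}] / D(n).
Since the indicial polynomial factors as (r - r_1)(r - r_2), D(n) = (r_1 + n - r_1)(r_1 + n - r_2) = n(n + 13/10).
Evaluating step by step (a_0 = 1):
  n = 1: D(1) = 1(1 + 13/10) = 23/10; numerator = 1(1) = 1; a_1 = (1)/(23/10) = 10/23
  n = 2: D(2) = 2(2 + 13/10) = 33/5; numerator = 1(10/23) + 1(1) = 33/23; a_2 = (33/23)/(33/5) = 5/23
  n = 3: D(3) = 3(3 + 13/10) = 129/10; numerator = 1(5/23) + 1(10/23) = 15/23; a_3 = (15/23)/(129/10) = 50/989
  n = 4: D(4) = 4(4 + 13/10) = 106/5; numerator = 1(50/989) + 1(5/23) = 265/989; a_4 = (265/989)/(106/5) = 25/1978

r = 3/2; a_0 = 1; a_1 = 10/23; a_2 = 5/23; a_3 = 50/989; a_4 = 25/1978


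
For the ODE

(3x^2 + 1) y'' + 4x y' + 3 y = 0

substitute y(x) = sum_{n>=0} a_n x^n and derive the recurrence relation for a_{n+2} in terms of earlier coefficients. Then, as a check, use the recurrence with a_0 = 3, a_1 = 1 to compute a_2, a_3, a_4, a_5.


Substitute y = sum_n a_n x^n.
(1 + 3 x^2) y'' contributes (n+2)(n+1) a_{n+2} + 3 n(n-1) a_n at x^n.
4 x y'(x) contributes 4 n a_n at x^n.
3 y(x) contributes 3 a_n at x^n.
Matching x^n: (n+2)(n+1) a_{n+2} + (3 n(n-1) + 4 n + 3) a_n = 0.
Thus a_{n+2} = (-3 n(n-1) - 4 n - 3) / ((n+1)(n+2)) * a_n.

Check with a_0 = 3, a_1 = 1 (apply the recurrence for n = 0, 1, 2, 3): a_0 = 3, a_1 = 1, a_2 = -9/2, a_3 = -7/6, a_4 = 51/8, a_5 = 77/40.

a_(n+2) = (-3 n(n-1) - 4 n - 3) / ((n+1)(n+2)) * a_n; check: a_0 = 3, a_1 = 1, a_2 = -9/2, a_3 = -7/6, a_4 = 51/8, a_5 = 77/40


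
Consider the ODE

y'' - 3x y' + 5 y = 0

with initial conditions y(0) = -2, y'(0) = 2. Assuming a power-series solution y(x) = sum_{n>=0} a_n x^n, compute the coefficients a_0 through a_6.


Ansatz: y(x) = sum_{n>=0} a_n x^n, so y'(x) = sum_{n>=1} n a_n x^(n-1) and y''(x) = sum_{n>=2} n(n-1) a_n x^(n-2).
Substitute into P(x) y'' + Q(x) y' + R(x) y = 0 with P(x) = 1, Q(x) = -3x, R(x) = 5, and match powers of x.
Initial conditions: a_0 = -2, a_1 = 2.
Setting the coefficient of each power of x to zero and solving order by order (substituting the coefficients already found):
  x^0: 2 a_2 + 5 a_0 = 0  ->  2 a_2 = -5 a_0 = 10  ->  a_2 = 5
  x^1: 6 a_3 + 2 a_1 = 0  ->  6 a_3 = -2 a_1 = -4  ->  a_3 = -2/3
  x^2: 12 a_4 - a_2 = 0  ->  12 a_4 = a_2 = 5  ->  a_4 = 5/12
  x^3: 20 a_5 - 4 a_3 = 0  ->  20 a_5 = 4 a_3 = -8/3  ->  a_5 = -2/15
  x^4: 30 a_6 - 7 a_4 = 0  ->  30 a_6 = 7 a_4 = 35/12  ->  a_6 = 7/72
Truncated series: y(x) = -2 + 2 x + 5 x^2 - (2/3) x^3 + (5/12) x^4 - (2/15) x^5 + (7/72) x^6 + O(x^7).

a_0 = -2; a_1 = 2; a_2 = 5; a_3 = -2/3; a_4 = 5/12; a_5 = -2/15; a_6 = 7/72


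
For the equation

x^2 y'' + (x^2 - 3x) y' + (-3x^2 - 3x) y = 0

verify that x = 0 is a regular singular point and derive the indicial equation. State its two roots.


Divide by x^2 to reach normal form y'' + P_1(x) y' + P_2(x) y = 0 with P_1(x) = 1 - 3/x and P_2(x) = -3 - 3/x.
x = 0 is a singular point because the y'-coefficient 1 - 3/x has a pole at x = 0 and the y-coefficient -3 - 3/x has a pole at x = 0.
It is a regular singular point because x P_1(x) = p(x) = x - 3 and x^2 P_2(x) = q(x) = -3x^2 - 3x are polynomials, hence analytic at x = 0.
p(0) = -3,  q(0) = 0.
Indicial equation: r(r-1) + p(0) r + q(0) = 0, i.e. r^2 + (p(0) - 1) r + q(0) = 0, i.e. r^2 - 4 r = 0.
Discriminant: (-4)^2 - 4(0) = 16, so r = (4 ± 4)/2.
Solving: r_1 = 4, r_2 = 0.

indicial: r^2 - 4 r = 0; roots r_1 = 4, r_2 = 0


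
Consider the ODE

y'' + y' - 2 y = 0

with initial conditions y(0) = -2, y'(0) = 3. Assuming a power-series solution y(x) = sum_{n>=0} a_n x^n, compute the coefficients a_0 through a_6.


Ansatz: y(x) = sum_{n>=0} a_n x^n, so y'(x) = sum_{n>=1} n a_n x^(n-1) and y''(x) = sum_{n>=2} n(n-1) a_n x^(n-2).
Substitute into P(x) y'' + Q(x) y' + R(x) y = 0 with P(x) = 1, Q(x) = 1, R(x) = -2, and match powers of x.
Initial conditions: a_0 = -2, a_1 = 3.
Setting the coefficient of each power of x to zero and solving order by order (substituting the coefficients already found):
  x^0: 2 a_2 + a_1 - 2 a_0 = 0  ->  2 a_2 = -a_1 + 2 a_0 = -7  ->  a_2 = -7/2
  x^1: 6 a_3 + 2 a_2 - 2 a_1 = 0  ->  6 a_3 = -2 a_2 + 2 a_1 = 13  ->  a_3 = 13/6
  x^2: 12 a_4 + 3 a_3 - 2 a_2 = 0  ->  12 a_4 = -3 a_3 + 2 a_2 = -27/2  ->  a_4 = -9/8
  x^3: 20 a_5 + 4 a_4 - 2 a_3 = 0  ->  20 a_5 = -4 a_4 + 2 a_3 = 53/6  ->  a_5 = 53/120
  x^4: 30 a_6 + 5 a_5 - 2 a_4 = 0  ->  30 a_6 = -5 a_5 + 2 a_4 = -107/24  ->  a_6 = -107/720
Truncated series: y(x) = -2 + 3 x - (7/2) x^2 + (13/6) x^3 - (9/8) x^4 + (53/120) x^5 - (107/720) x^6 + O(x^7).

a_0 = -2; a_1 = 3; a_2 = -7/2; a_3 = 13/6; a_4 = -9/8; a_5 = 53/120; a_6 = -107/720


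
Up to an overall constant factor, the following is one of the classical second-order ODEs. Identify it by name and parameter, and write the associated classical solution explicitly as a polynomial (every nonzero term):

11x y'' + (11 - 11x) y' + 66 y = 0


All three coefficients share the factor 11; dividing through by 11 gives  x y'' + (1 - x) y' + 6 y = 0.
This matches the Laguerre equation x y'' + (1 - x) y' + n y = 0 with n = 6; the polynomial solution is L_6(x).
With y = sum_k a_k x^k, matching x^k gives (k+1)k a_{k+1} + (k+1) a_{k+1} - k a_k + n a_k = 0, i.e. (k+1)^2 a_{k+1} = (k - n) a_k = (k - 6) a_k. The right side vanishes at k = 6, so the series terminates at degree 6.
Standard normalization L_n(0) = 1 gives a_0 = 1. Work upward with a_{k+1} = (k - 6) a_k / (k+1)^2:
  a_1 = (0 - 6)(1) / 1^2 = -6/1 = -6
  a_2 = (1 - 6)(-6) / 2^2 = 30/4 = 15/2
  a_3 = (2 - 6)(15/2) / 3^2 = -30/9 = -10/3
  a_4 = (3 - 6)(-10/3) / 4^2 = 10/16 = 5/8
  a_5 = (4 - 6)(5/8) / 5^2 = (-5/4)/25 = -1/20
  a_6 = (5 - 6)(-1/20) / 6^2 = (1/20)/36 = 1/720
Hence L_6(x) = x^6/720 - x^5/20 + 5 x^4/8 - 10 x^3/3 + 15 x^2/2 - 6 x + 1.

L_6(x); series = x^6/720 - x^5/20 + 5 x^4/8 - 10 x^3/3 + 15 x^2/2 - 6 x + 1


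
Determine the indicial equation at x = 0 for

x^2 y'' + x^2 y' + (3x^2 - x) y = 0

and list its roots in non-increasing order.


Divide by x^2 to reach normal form y'' + P_1(x) y' + P_2(x) y = 0 with P_1(x) = 1 and P_2(x) = 3 - 1/x.
x = 0 is a singular point because the y-coefficient 3 - 1/x has a pole at x = 0.
It is a regular singular point because x P_1(x) = p(x) = x and x^2 P_2(x) = q(x) = 3x^2 - x are polynomials, hence analytic at x = 0.
p(0) = 0,  q(0) = 0.
Indicial equation: r(r-1) + p(0) r + q(0) = 0, i.e. r^2 + (p(0) - 1) r + q(0) = 0, i.e. r^2 - 1 r = 0.
Discriminant: (-1)^2 - 4(0) = 1, so r = (1 ± 1)/2.
Solving: r_1 = 1, r_2 = 0.

indicial: r^2 - 1 r = 0; roots r_1 = 1, r_2 = 0


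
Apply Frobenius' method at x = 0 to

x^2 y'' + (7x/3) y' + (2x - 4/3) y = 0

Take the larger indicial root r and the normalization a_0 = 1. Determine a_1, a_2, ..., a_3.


Write in Frobenius form y'' + (p(x)/x) y' + (q(x)/x^2) y = 0:
  p(x) = 7/3,  q(x) = 2x - 4/3.
Indicial equation: r(r-1) + (7/3) r + (-4/3) = 0 -> roots r_1 = 2/3, r_2 = -2.
Take r = r_1 = 2/3. Let y(x) = x^r sum_{n>=0} a_n x^n with a_0 = 1.
Substitute y = x^r sum a_n x^n and match x^{r+n}. The recurrence is
  D(n) a_n + 2 a_{n-1} = 0,  where D(n) = (r+n)(r+n-1) + (7/3)(r+n) + (-4/3).
  a_n = -2 / D(n) * a_{n-1}.
Since the indicial polynomial factors as (r - r_1)(r - r_2), D(n) = (r_1 + n - r_1)(r_1 + n - r_2) = n(n + 8/3).
Evaluating step by step (a_0 = 1):
  n = 1: D(1) = 1(1 + 8/3) = 11/3; numerator = -2(1) = -2; a_1 = (-2)/(11/3) = -6/11
  n = 2: D(2) = 2(2 + 8/3) = 28/3; numerator = -2(-6/11) = 12/11; a_2 = (12/11)/(28/3) = 9/77
  n = 3: D(3) = 3(3 + 8/3) = 17; numerator = -2(9/77) = -18/77; a_3 = (-18/77)/(17) = -18/1309

r = 2/3; a_0 = 1; a_1 = -6/11; a_2 = 9/77; a_3 = -18/1309


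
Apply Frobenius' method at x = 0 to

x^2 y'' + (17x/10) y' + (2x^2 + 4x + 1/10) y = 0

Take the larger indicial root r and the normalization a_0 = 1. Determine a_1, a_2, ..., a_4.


Write in Frobenius form y'' + (p(x)/x) y' + (q(x)/x^2) y = 0:
  p(x) = 17/10,  q(x) = 2x^2 + 4x + 1/10.
Indicial equation: r(r-1) + (17/10) r + (1/10) = 0 -> roots r_1 = -1/5, r_2 = -1/2.
Take r = r_1 = -1/5. Let y(x) = x^r sum_{n>=0} a_n x^n with a_0 = 1.
Substitute y = x^r sum a_n x^n and match x^{r+n}. The recurrence is
  D(n) a_n + 4 a_{n-1} + 2 a_{n-2} = 0,  where D(n) = (r+n)(r+n-1) + (17/10)(r+n) + (1/10).
  a_n = [-4 a_{n-1} - 2 a_{n-2}] / D(n).
Since the indicial polynomial factors as (r - r_1)(r - r_2), D(n) = (r_1 + n - r_1)(r_1 + n - r_2) = n(n + 3/10).
Evaluating step by step (a_0 = 1):
  n = 1: D(1) = 1(1 + 3/10) = 13/10; numerator = -4(1) = -4; a_1 = (-4)/(13/10) = -40/13
  n = 2: D(2) = 2(2 + 3/10) = 23/5; numerator = -4(-40/13) - 2(1) = 134/13; a_2 = (134/13)/(23/5) = 670/299
  n = 3: D(3) = 3(3 + 3/10) = 99/10; numerator = -4(670/299) - 2(-40/13) = -840/299; a_3 = (-840/299)/(99/10) = -2800/9867
  n = 4: D(4) = 4(4 + 3/10) = 86/5; numerator = -4(-2800/9867) - 2(670/299) = -2540/759; a_4 = (-2540/759)/(86/5) = -6350/32637

r = -1/5; a_0 = 1; a_1 = -40/13; a_2 = 670/299; a_3 = -2800/9867; a_4 = -6350/32637


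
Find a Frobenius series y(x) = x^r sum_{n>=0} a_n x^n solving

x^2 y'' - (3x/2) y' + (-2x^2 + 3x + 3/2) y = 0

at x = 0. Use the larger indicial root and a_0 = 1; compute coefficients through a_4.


Write in Frobenius form y'' + (p(x)/x) y' + (q(x)/x^2) y = 0:
  p(x) = -3/2,  q(x) = -2x^2 + 3x + 3/2.
Indicial equation: r(r-1) + (-3/2) r + (3/2) = 0 -> roots r_1 = 3/2, r_2 = 1.
Take r = r_1 = 3/2. Let y(x) = x^r sum_{n>=0} a_n x^n with a_0 = 1.
Substitute y = x^r sum a_n x^n and match x^{r+n}. The recurrence is
  D(n) a_n + 3 a_{n-1} - 2 a_{n-2} = 0,  where D(n) = (r+n)(r+n-1) + (-3/2)(r+n) + (3/2).
  a_n = [-3 a_{n-1} + 2 a_{n-2}] / D(n).
Since the indicial polynomial factors as (r - r_1)(r - r_2), D(n) = (r_1 + n - r_1)(r_1 + n - r_2) = n(n + 1/2).
Evaluating step by step (a_0 = 1):
  n = 1: D(1) = 1(1 + 1/2) = 3/2; numerator = -3(1) = -3; a_1 = (-3)/(3/2) = -2
  n = 2: D(2) = 2(2 + 1/2) = 5; numerator = -3(-2) + 2(1) = 8; a_2 = (8)/(5) = 8/5
  n = 3: D(3) = 3(3 + 1/2) = 21/2; numerator = -3(8/5) + 2(-2) = -44/5; a_3 = (-44/5)/(21/2) = -88/105
  n = 4: D(4) = 4(4 + 1/2) = 18; numerator = -3(-88/105) + 2(8/5) = 40/7; a_4 = (40/7)/(18) = 20/63

r = 3/2; a_0 = 1; a_1 = -2; a_2 = 8/5; a_3 = -88/105; a_4 = 20/63


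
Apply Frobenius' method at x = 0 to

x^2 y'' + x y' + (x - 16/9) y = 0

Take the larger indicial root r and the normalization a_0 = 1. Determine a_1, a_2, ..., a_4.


Write in Frobenius form y'' + (p(x)/x) y' + (q(x)/x^2) y = 0:
  p(x) = 1,  q(x) = x - 16/9.
Indicial equation: r(r-1) + (1) r + (-16/9) = 0 -> roots r_1 = 4/3, r_2 = -4/3.
Take r = r_1 = 4/3. Let y(x) = x^r sum_{n>=0} a_n x^n with a_0 = 1.
Substitute y = x^r sum a_n x^n and match x^{r+n}. The recurrence is
  D(n) a_n + 1 a_{n-1} = 0,  where D(n) = (r+n)(r+n-1) + (1)(r+n) + (-16/9).
  a_n = -1 / D(n) * a_{n-1}.
Since the indicial polynomial factors as (r - r_1)(r - r_2), D(n) = (r_1 + n - r_1)(r_1 + n - r_2) = n(n + 8/3).
Evaluating step by step (a_0 = 1):
  n = 1: D(1) = 1(1 + 8/3) = 11/3; numerator = -1(1) = -1; a_1 = (-1)/(11/3) = -3/11
  n = 2: D(2) = 2(2 + 8/3) = 28/3; numerator = -1(-3/11) = 3/11; a_2 = (3/11)/(28/3) = 9/308
  n = 3: D(3) = 3(3 + 8/3) = 17; numerator = -1(9/308) = -9/308; a_3 = (-9/308)/(17) = -9/5236
  n = 4: D(4) = 4(4 + 8/3) = 80/3; numerator = -1(-9/5236) = 9/5236; a_4 = (9/5236)/(80/3) = 27/418880

r = 4/3; a_0 = 1; a_1 = -3/11; a_2 = 9/308; a_3 = -9/5236; a_4 = 27/418880


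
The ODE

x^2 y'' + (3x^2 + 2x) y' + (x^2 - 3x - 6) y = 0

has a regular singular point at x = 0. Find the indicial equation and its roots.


Divide by x^2 to reach normal form y'' + P_1(x) y' + P_2(x) y = 0 with P_1(x) = 3 + 2/x and P_2(x) = 1 - 3/x - 6/x^2.
x = 0 is a singular point because the y'-coefficient 3 + 2/x has a pole at x = 0 and the y-coefficient 1 - 3/x - 6/x^2 has a pole at x = 0.
It is a regular singular point because x P_1(x) = p(x) = 3x + 2 and x^2 P_2(x) = q(x) = x^2 - 3x - 6 are polynomials, hence analytic at x = 0.
p(0) = 2,  q(0) = -6.
Indicial equation: r(r-1) + p(0) r + q(0) = 0, i.e. r^2 + (p(0) - 1) r + q(0) = 0, i.e. r^2 + 1 r - 6 = 0.
Discriminant: (1)^2 - 4(-6) = 25, so r = (-1 ± 5)/2.
Solving: r_1 = 2, r_2 = -3.

indicial: r^2 + 1 r - 6 = 0; roots r_1 = 2, r_2 = -3


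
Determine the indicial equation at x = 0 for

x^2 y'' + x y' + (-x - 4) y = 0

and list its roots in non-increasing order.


Divide by x^2 to reach normal form y'' + P_1(x) y' + P_2(x) y = 0 with P_1(x) = 1/x and P_2(x) = -1/x - 4/x^2.
x = 0 is a singular point because the y'-coefficient 1/x has a pole at x = 0 and the y-coefficient -1/x - 4/x^2 has a pole at x = 0.
It is a regular singular point because x P_1(x) = p(x) = 1 and x^2 P_2(x) = q(x) = -x - 4 are polynomials, hence analytic at x = 0.
p(0) = 1,  q(0) = -4.
Indicial equation: r(r-1) + p(0) r + q(0) = 0, i.e. r^2 + (p(0) - 1) r + q(0) = 0, i.e. r^2 - 4 = 0.
Discriminant: (0)^2 - 4(-4) = 16, so r = (0 ± 4)/2.
Solving: r_1 = 2, r_2 = -2.

indicial: r^2 - 4 = 0; roots r_1 = 2, r_2 = -2


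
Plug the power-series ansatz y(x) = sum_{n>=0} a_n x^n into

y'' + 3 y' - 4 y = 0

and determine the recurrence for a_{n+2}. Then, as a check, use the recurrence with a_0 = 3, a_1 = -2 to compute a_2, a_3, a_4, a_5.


Substitute y = sum_n a_n x^n.
y''(x) has coefficient (n+2)(n+1) a_{n+2} at x^n;
3 y'(x) has coefficient 3 (n+1) a_{n+1} at x^n;
-4 y(x) has coefficient -4 a_n at x^n.
Matching x^n: (n+2)(n+1) a_{n+2} + 3 (n+1) a_{n+1} - 4 a_n = 0.
Thus a_{n+2} = [-3 (n+1) a_{n+1} + 4 a_n] / ((n+1)(n+2)).

Check with a_0 = 3, a_1 = -2 (apply the recurrence for n = 0, 1, 2, 3): a_0 = 3, a_1 = -2, a_2 = 9, a_3 = -31/3, a_4 = 43/4, a_5 = -511/60.

a_(n+2) = [-3 (n+1) a_(n+1) + 4 a_n] / ((n+1)(n+2)); check: a_0 = 3, a_1 = -2, a_2 = 9, a_3 = -31/3, a_4 = 43/4, a_5 = -511/60


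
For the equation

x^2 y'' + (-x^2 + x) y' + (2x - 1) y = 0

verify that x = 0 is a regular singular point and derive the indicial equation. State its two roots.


Divide by x^2 to reach normal form y'' + P_1(x) y' + P_2(x) y = 0 with P_1(x) = -1 + 1/x and P_2(x) = 2/x - 1/x^2.
x = 0 is a singular point because the y'-coefficient -1 + 1/x has a pole at x = 0 and the y-coefficient 2/x - 1/x^2 has a pole at x = 0.
It is a regular singular point because x P_1(x) = p(x) = 1 - x and x^2 P_2(x) = q(x) = 2x - 1 are polynomials, hence analytic at x = 0.
p(0) = 1,  q(0) = -1.
Indicial equation: r(r-1) + p(0) r + q(0) = 0, i.e. r^2 + (p(0) - 1) r + q(0) = 0, i.e. r^2 - 1 = 0.
Discriminant: (0)^2 - 4(-1) = 4, so r = (0 ± 2)/2.
Solving: r_1 = 1, r_2 = -1.

indicial: r^2 - 1 = 0; roots r_1 = 1, r_2 = -1


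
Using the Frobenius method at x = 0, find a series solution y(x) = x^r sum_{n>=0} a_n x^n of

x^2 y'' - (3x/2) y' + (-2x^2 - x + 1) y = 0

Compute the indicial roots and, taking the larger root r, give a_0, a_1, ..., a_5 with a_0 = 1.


Write in Frobenius form y'' + (p(x)/x) y' + (q(x)/x^2) y = 0:
  p(x) = -3/2,  q(x) = -2x^2 - x + 1.
Indicial equation: r(r-1) + (-3/2) r + (1) = 0 -> roots r_1 = 2, r_2 = 1/2.
Take r = r_1 = 2. Let y(x) = x^r sum_{n>=0} a_n x^n with a_0 = 1.
Substitute y = x^r sum a_n x^n and match x^{r+n}. The recurrence is
  D(n) a_n - 1 a_{n-1} - 2 a_{n-2} = 0,  where D(n) = (r+n)(r+n-1) + (-3/2)(r+n) + (1).
  a_n = [1 a_{n-1} + 2 a_{n-2}] / D(n).
Since the indicial polynomial factors as (r - r_1)(r - r_2), D(n) = (r_1 + n - r_1)(r_1 + n - r_2) = n(n + 3/2).
Evaluating step by step (a_0 = 1):
  n = 1: D(1) = 1(1 + 3/2) = 5/2; numerator = 1(1) = 1; a_1 = (1)/(5/2) = 2/5
  n = 2: D(2) = 2(2 + 3/2) = 7; numerator = 1(2/5) + 2(1) = 12/5; a_2 = (12/5)/(7) = 12/35
  n = 3: D(3) = 3(3 + 3/2) = 27/2; numerator = 1(12/35) + 2(2/5) = 8/7; a_3 = (8/7)/(27/2) = 16/189
  n = 4: D(4) = 4(4 + 3/2) = 22; numerator = 1(16/189) + 2(12/35) = 104/135; a_4 = (104/135)/(22) = 52/1485
  n = 5: D(5) = 5(5 + 3/2) = 65/2; numerator = 1(52/1485) + 2(16/189) = 236/1155; a_5 = (236/1155)/(65/2) = 472/75075

r = 2; a_0 = 1; a_1 = 2/5; a_2 = 12/35; a_3 = 16/189; a_4 = 52/1485; a_5 = 472/75075


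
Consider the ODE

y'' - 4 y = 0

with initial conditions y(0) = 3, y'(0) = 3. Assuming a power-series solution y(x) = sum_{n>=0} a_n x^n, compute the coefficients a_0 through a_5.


Ansatz: y(x) = sum_{n>=0} a_n x^n, so y'(x) = sum_{n>=1} n a_n x^(n-1) and y''(x) = sum_{n>=2} n(n-1) a_n x^(n-2).
Substitute into P(x) y'' + Q(x) y' + R(x) y = 0 with P(x) = 1, Q(x) = 0, R(x) = -4, and match powers of x.
Initial conditions: a_0 = 3, a_1 = 3.
Setting the coefficient of each power of x to zero and solving order by order (substituting the coefficients already found):
  x^0: 2 a_2 - 4 a_0 = 0  ->  2 a_2 = 4 a_0 = 12  ->  a_2 = 6
  x^1: 6 a_3 - 4 a_1 = 0  ->  6 a_3 = 4 a_1 = 12  ->  a_3 = 2
  x^2: 12 a_4 - 4 a_2 = 0  ->  12 a_4 = 4 a_2 = 24  ->  a_4 = 2
  x^3: 20 a_5 - 4 a_3 = 0  ->  20 a_5 = 4 a_3 = 8  ->  a_5 = 2/5
Truncated series: y(x) = 3 + 3 x + 6 x^2 + 2 x^3 + 2 x^4 + (2/5) x^5 + O(x^6).

a_0 = 3; a_1 = 3; a_2 = 6; a_3 = 2; a_4 = 2; a_5 = 2/5


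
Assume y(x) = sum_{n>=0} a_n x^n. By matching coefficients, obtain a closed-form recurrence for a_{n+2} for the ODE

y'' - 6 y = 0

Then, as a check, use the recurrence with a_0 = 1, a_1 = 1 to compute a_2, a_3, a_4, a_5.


Substitute y = sum_n a_n x^n into y'' + (const) y = 0.
y''(x) = sum_{n>=0} (n+2)(n+1) a_{n+2} x^n.
The ODE becomes sum_n [(n+2)(n+1) a_{n+2} - 6 a_n] x^n = 0.
Setting each coefficient to zero gives the recurrence:
  (n+2)(n+1) a_{n+2} - 6 a_n = 0,
  a_{n+2} = 6 / ((n+1)(n+2)) a_n.

Check with a_0 = 1, a_1 = 1 (apply the recurrence for n = 0, 1, 2, 3): a_0 = 1, a_1 = 1, a_2 = 3, a_3 = 1, a_4 = 3/2, a_5 = 3/10.

a_{n+2} = 6/((n+1)(n+2)) * a_n; check: a_0 = 1, a_1 = 1, a_2 = 3, a_3 = 1, a_4 = 3/2, a_5 = 3/10


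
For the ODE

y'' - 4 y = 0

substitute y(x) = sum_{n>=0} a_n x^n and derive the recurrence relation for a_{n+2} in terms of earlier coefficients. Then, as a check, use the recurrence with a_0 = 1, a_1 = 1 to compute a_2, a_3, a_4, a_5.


Substitute y = sum_n a_n x^n into y'' + (const) y = 0.
y''(x) = sum_{n>=0} (n+2)(n+1) a_{n+2} x^n.
The ODE becomes sum_n [(n+2)(n+1) a_{n+2} - 4 a_n] x^n = 0.
Setting each coefficient to zero gives the recurrence:
  (n+2)(n+1) a_{n+2} - 4 a_n = 0,
  a_{n+2} = 4 / ((n+1)(n+2)) a_n.

Check with a_0 = 1, a_1 = 1 (apply the recurrence for n = 0, 1, 2, 3): a_0 = 1, a_1 = 1, a_2 = 2, a_3 = 2/3, a_4 = 2/3, a_5 = 2/15.

a_{n+2} = 4/((n+1)(n+2)) * a_n; check: a_0 = 1, a_1 = 1, a_2 = 2, a_3 = 2/3, a_4 = 2/3, a_5 = 2/15


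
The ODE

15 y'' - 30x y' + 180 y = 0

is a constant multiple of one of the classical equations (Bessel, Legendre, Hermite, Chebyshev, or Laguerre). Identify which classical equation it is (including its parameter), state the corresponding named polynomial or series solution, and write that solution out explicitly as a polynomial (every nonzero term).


All three coefficients share the factor 15; dividing through by 15 gives  y'' - 2x y' + 12 y = 0.
This matches the Hermite equation y'' - 2x y' + 2n y = 0 with 2n = 12, so n = 6; the polynomial solution is H_6(x).
With y = sum_k a_k x^k, matching x^k gives (k+2)(k+1) a_{k+2} = 2(k - n) a_k = 2(k - 6) a_k. The right side vanishes at k = 6, so the series with the parity of 6 terminates at degree 6.
Standard normalization: leading coefficient of H_n is 2^n, so a_6 = 2^6 = 64. Work downward with a_k = (k+1)(k+2) a_{k+2} / (2(k - n)):
  a_4 = (5)(6)(64) / (2(4 - 6)) = 1920/(-4) = -480
  a_2 = (3)(4)(-480) / (2(2 - 6)) = -5760/(-8) = 720
  a_0 = (1)(2)(720) / (2(0 - 6)) = 1440/(-12) = -120
Hence H_6(x) = 64 x^6 - 480 x^4 + 720 x^2 - 120.

H_6(x); series = 64 x^6 - 480 x^4 + 720 x^2 - 120


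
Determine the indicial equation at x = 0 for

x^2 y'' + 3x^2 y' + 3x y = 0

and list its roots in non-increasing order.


Divide by x^2 to reach normal form y'' + P_1(x) y' + P_2(x) y = 0 with P_1(x) = 3 and P_2(x) = 3/x.
x = 0 is a singular point because the y-coefficient 3/x has a pole at x = 0.
It is a regular singular point because x P_1(x) = p(x) = 3x and x^2 P_2(x) = q(x) = 3x are polynomials, hence analytic at x = 0.
p(0) = 0,  q(0) = 0.
Indicial equation: r(r-1) + p(0) r + q(0) = 0, i.e. r^2 + (p(0) - 1) r + q(0) = 0, i.e. r^2 - 1 r = 0.
Discriminant: (-1)^2 - 4(0) = 1, so r = (1 ± 1)/2.
Solving: r_1 = 1, r_2 = 0.

indicial: r^2 - 1 r = 0; roots r_1 = 1, r_2 = 0


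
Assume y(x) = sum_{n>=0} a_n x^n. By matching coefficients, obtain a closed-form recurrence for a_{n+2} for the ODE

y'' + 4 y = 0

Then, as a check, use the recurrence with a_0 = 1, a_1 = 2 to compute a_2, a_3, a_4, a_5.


Substitute y = sum_n a_n x^n into y'' + (const) y = 0.
y''(x) = sum_{n>=0} (n+2)(n+1) a_{n+2} x^n.
The ODE becomes sum_n [(n+2)(n+1) a_{n+2} + 4 a_n] x^n = 0.
Setting each coefficient to zero gives the recurrence:
  (n+2)(n+1) a_{n+2} + 4 a_n = 0,
  a_{n+2} = -4 / ((n+1)(n+2)) a_n.

Check with a_0 = 1, a_1 = 2 (apply the recurrence for n = 0, 1, 2, 3): a_0 = 1, a_1 = 2, a_2 = -2, a_3 = -4/3, a_4 = 2/3, a_5 = 4/15.

a_{n+2} = -4/((n+1)(n+2)) * a_n; check: a_0 = 1, a_1 = 2, a_2 = -2, a_3 = -4/3, a_4 = 2/3, a_5 = 4/15


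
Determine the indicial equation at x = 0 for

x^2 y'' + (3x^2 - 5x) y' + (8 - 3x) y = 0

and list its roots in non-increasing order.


Divide by x^2 to reach normal form y'' + P_1(x) y' + P_2(x) y = 0 with P_1(x) = 3 - 5/x and P_2(x) = -3/x + 8/x^2.
x = 0 is a singular point because the y'-coefficient 3 - 5/x has a pole at x = 0 and the y-coefficient -3/x + 8/x^2 has a pole at x = 0.
It is a regular singular point because x P_1(x) = p(x) = 3x - 5 and x^2 P_2(x) = q(x) = 8 - 3x are polynomials, hence analytic at x = 0.
p(0) = -5,  q(0) = 8.
Indicial equation: r(r-1) + p(0) r + q(0) = 0, i.e. r^2 + (p(0) - 1) r + q(0) = 0, i.e. r^2 - 6 r + 8 = 0.
Discriminant: (-6)^2 - 4(8) = 4, so r = (6 ± 2)/2.
Solving: r_1 = 4, r_2 = 2.

indicial: r^2 - 6 r + 8 = 0; roots r_1 = 4, r_2 = 2


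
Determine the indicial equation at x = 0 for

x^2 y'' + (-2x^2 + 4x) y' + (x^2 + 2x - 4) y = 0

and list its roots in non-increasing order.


Divide by x^2 to reach normal form y'' + P_1(x) y' + P_2(x) y = 0 with P_1(x) = -2 + 4/x and P_2(x) = 1 + 2/x - 4/x^2.
x = 0 is a singular point because the y'-coefficient -2 + 4/x has a pole at x = 0 and the y-coefficient 1 + 2/x - 4/x^2 has a pole at x = 0.
It is a regular singular point because x P_1(x) = p(x) = 4 - 2x and x^2 P_2(x) = q(x) = x^2 + 2x - 4 are polynomials, hence analytic at x = 0.
p(0) = 4,  q(0) = -4.
Indicial equation: r(r-1) + p(0) r + q(0) = 0, i.e. r^2 + (p(0) - 1) r + q(0) = 0, i.e. r^2 + 3 r - 4 = 0.
Discriminant: (3)^2 - 4(-4) = 25, so r = (-3 ± 5)/2.
Solving: r_1 = 1, r_2 = -4.

indicial: r^2 + 3 r - 4 = 0; roots r_1 = 1, r_2 = -4


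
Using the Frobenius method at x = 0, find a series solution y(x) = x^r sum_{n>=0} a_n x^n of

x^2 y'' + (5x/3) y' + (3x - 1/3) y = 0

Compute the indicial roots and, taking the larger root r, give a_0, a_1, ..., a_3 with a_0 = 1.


Write in Frobenius form y'' + (p(x)/x) y' + (q(x)/x^2) y = 0:
  p(x) = 5/3,  q(x) = 3x - 1/3.
Indicial equation: r(r-1) + (5/3) r + (-1/3) = 0 -> roots r_1 = 1/3, r_2 = -1.
Take r = r_1 = 1/3. Let y(x) = x^r sum_{n>=0} a_n x^n with a_0 = 1.
Substitute y = x^r sum a_n x^n and match x^{r+n}. The recurrence is
  D(n) a_n + 3 a_{n-1} = 0,  where D(n) = (r+n)(r+n-1) + (5/3)(r+n) + (-1/3).
  a_n = -3 / D(n) * a_{n-1}.
Since the indicial polynomial factors as (r - r_1)(r - r_2), D(n) = (r_1 + n - r_1)(r_1 + n - r_2) = n(n + 4/3).
Evaluating step by step (a_0 = 1):
  n = 1: D(1) = 1(1 + 4/3) = 7/3; numerator = -3(1) = -3; a_1 = (-3)/(7/3) = -9/7
  n = 2: D(2) = 2(2 + 4/3) = 20/3; numerator = -3(-9/7) = 27/7; a_2 = (27/7)/(20/3) = 81/140
  n = 3: D(3) = 3(3 + 4/3) = 13; numerator = -3(81/140) = -243/140; a_3 = (-243/140)/(13) = -243/1820

r = 1/3; a_0 = 1; a_1 = -9/7; a_2 = 81/140; a_3 = -243/1820


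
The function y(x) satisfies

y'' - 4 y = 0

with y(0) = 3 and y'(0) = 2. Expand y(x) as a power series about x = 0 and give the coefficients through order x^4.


Ansatz: y(x) = sum_{n>=0} a_n x^n, so y'(x) = sum_{n>=1} n a_n x^(n-1) and y''(x) = sum_{n>=2} n(n-1) a_n x^(n-2).
Substitute into P(x) y'' + Q(x) y' + R(x) y = 0 with P(x) = 1, Q(x) = 0, R(x) = -4, and match powers of x.
Initial conditions: a_0 = 3, a_1 = 2.
Setting the coefficient of each power of x to zero and solving order by order (substituting the coefficients already found):
  x^0: 2 a_2 - 4 a_0 = 0  ->  2 a_2 = 4 a_0 = 12  ->  a_2 = 6
  x^1: 6 a_3 - 4 a_1 = 0  ->  6 a_3 = 4 a_1 = 8  ->  a_3 = 4/3
  x^2: 12 a_4 - 4 a_2 = 0  ->  12 a_4 = 4 a_2 = 24  ->  a_4 = 2
Truncated series: y(x) = 3 + 2 x + 6 x^2 + (4/3) x^3 + 2 x^4 + O(x^5).

a_0 = 3; a_1 = 2; a_2 = 6; a_3 = 4/3; a_4 = 2


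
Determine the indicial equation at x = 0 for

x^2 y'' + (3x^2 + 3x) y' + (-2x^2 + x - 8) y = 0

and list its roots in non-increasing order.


Divide by x^2 to reach normal form y'' + P_1(x) y' + P_2(x) y = 0 with P_1(x) = 3 + 3/x and P_2(x) = -2 + 1/x - 8/x^2.
x = 0 is a singular point because the y'-coefficient 3 + 3/x has a pole at x = 0 and the y-coefficient -2 + 1/x - 8/x^2 has a pole at x = 0.
It is a regular singular point because x P_1(x) = p(x) = 3x + 3 and x^2 P_2(x) = q(x) = -2x^2 + x - 8 are polynomials, hence analytic at x = 0.
p(0) = 3,  q(0) = -8.
Indicial equation: r(r-1) + p(0) r + q(0) = 0, i.e. r^2 + (p(0) - 1) r + q(0) = 0, i.e. r^2 + 2 r - 8 = 0.
Discriminant: (2)^2 - 4(-8) = 36, so r = (-2 ± 6)/2.
Solving: r_1 = 2, r_2 = -4.

indicial: r^2 + 2 r - 8 = 0; roots r_1 = 2, r_2 = -4


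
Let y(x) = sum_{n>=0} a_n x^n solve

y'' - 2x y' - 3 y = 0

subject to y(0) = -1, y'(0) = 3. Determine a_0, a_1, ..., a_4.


Ansatz: y(x) = sum_{n>=0} a_n x^n, so y'(x) = sum_{n>=1} n a_n x^(n-1) and y''(x) = sum_{n>=2} n(n-1) a_n x^(n-2).
Substitute into P(x) y'' + Q(x) y' + R(x) y = 0 with P(x) = 1, Q(x) = -2x, R(x) = -3, and match powers of x.
Initial conditions: a_0 = -1, a_1 = 3.
Setting the coefficient of each power of x to zero and solving order by order (substituting the coefficients already found):
  x^0: 2 a_2 - 3 a_0 = 0  ->  2 a_2 = 3 a_0 = -3  ->  a_2 = -3/2
  x^1: 6 a_3 - 5 a_1 = 0  ->  6 a_3 = 5 a_1 = 15  ->  a_3 = 5/2
  x^2: 12 a_4 - 7 a_2 = 0  ->  12 a_4 = 7 a_2 = -21/2  ->  a_4 = -7/8
Truncated series: y(x) = -1 + 3 x - (3/2) x^2 + (5/2) x^3 - (7/8) x^4 + O(x^5).

a_0 = -1; a_1 = 3; a_2 = -3/2; a_3 = 5/2; a_4 = -7/8
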